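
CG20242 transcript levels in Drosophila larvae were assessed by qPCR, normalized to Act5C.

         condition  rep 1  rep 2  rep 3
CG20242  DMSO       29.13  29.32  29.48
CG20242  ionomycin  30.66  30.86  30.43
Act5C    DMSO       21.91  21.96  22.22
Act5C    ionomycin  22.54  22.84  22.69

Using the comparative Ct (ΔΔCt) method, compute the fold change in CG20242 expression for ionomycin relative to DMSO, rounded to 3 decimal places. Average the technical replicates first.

0.624

Mean Ct: CG20242 DMSO 29.310; CG20242 ionomycin 30.650; Act5C DMSO 22.030; Act5C ionomycin 22.690
ΔCt(DMSO) = 29.310 − 22.030 = 7.280
ΔCt(ionomycin) = 30.650 − 22.690 = 7.960
ΔΔCt = 7.960 − 7.280 = 0.680
Fold change = 2^(−0.680) = 0.6242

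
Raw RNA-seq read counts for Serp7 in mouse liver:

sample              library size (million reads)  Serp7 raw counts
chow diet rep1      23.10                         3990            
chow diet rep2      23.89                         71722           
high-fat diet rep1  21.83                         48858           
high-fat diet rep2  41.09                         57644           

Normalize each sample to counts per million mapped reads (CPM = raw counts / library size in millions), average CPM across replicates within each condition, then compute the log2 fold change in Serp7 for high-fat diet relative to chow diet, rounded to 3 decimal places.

CPM(chow diet rep1) = 3990 / 23.10 = 172.7273
CPM(chow diet rep2) = 71722 / 23.89 = 3002.1766
CPM(high-fat diet rep1) = 48858 / 21.83 = 2238.1127
CPM(high-fat diet rep2) = 57644 / 41.09 = 1402.8717
mean CPM(chow diet) = 1587.4520; mean CPM(high-fat diet) = 1820.4922
Fold change = 1820.4922 / 1587.4520 = 1.14680
log2(1.14680) = 0.1976

0.198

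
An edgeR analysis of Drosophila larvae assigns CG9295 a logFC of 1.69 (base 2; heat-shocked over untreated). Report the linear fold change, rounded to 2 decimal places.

3.23

Fold change = 2^(1.69) = 3.227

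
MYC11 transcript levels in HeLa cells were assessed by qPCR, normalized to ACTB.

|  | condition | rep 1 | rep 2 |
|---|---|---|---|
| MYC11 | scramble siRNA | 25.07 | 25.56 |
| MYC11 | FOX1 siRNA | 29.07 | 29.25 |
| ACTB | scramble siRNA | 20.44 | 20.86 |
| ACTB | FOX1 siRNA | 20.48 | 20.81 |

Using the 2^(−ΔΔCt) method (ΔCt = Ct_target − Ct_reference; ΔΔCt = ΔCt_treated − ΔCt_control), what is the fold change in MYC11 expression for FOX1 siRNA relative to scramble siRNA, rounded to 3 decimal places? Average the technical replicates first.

Mean Ct: MYC11 scramble siRNA 25.315; MYC11 FOX1 siRNA 29.160; ACTB scramble siRNA 20.650; ACTB FOX1 siRNA 20.645
ΔCt(scramble siRNA) = 25.315 − 20.650 = 4.665
ΔCt(FOX1 siRNA) = 29.160 − 20.645 = 8.515
ΔΔCt = 8.515 − 4.665 = 3.850
Fold change = 2^(−3.850) = 0.0693

0.069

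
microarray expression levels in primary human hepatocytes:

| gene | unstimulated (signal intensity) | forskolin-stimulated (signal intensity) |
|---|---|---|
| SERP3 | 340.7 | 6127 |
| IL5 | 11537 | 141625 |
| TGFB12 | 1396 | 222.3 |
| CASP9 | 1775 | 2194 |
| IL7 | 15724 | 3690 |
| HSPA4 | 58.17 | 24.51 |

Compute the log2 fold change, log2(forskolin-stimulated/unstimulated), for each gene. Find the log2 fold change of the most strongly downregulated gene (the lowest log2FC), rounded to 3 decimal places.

-2.651

log2(6127/340.7) = 4.169  (SERP3)
log2(141625/11537) = 3.618  (IL5)
log2(222.3/1396) = -2.651  (TGFB12)
log2(2194/1775) = 0.306  (CASP9)
log2(3690/15724) = -2.091  (IL7)
log2(24.51/58.17) = -1.247  (HSPA4)
TGFB12 is most strongly downregulated.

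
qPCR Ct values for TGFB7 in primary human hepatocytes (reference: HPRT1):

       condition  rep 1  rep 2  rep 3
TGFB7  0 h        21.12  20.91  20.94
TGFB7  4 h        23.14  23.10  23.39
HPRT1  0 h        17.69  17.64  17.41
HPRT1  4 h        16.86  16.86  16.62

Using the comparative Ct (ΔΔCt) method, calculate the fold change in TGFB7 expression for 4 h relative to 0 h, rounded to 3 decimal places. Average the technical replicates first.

0.123

Mean Ct: TGFB7 0 h 20.990; TGFB7 4 h 23.210; HPRT1 0 h 17.580; HPRT1 4 h 16.780
ΔCt(0 h) = 20.990 − 17.580 = 3.410
ΔCt(4 h) = 23.210 − 16.780 = 6.430
ΔΔCt = 6.430 − 3.410 = 3.020
Fold change = 2^(−3.020) = 0.1233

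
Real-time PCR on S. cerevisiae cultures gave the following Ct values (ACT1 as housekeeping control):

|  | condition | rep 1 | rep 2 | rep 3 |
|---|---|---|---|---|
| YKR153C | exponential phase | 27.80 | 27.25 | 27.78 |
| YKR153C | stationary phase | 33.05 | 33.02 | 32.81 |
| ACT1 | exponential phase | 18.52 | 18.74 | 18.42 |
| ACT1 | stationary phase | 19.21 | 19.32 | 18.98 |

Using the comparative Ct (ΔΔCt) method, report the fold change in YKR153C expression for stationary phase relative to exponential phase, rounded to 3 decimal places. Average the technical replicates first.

0.037

Mean Ct: YKR153C exponential phase 27.610; YKR153C stationary phase 32.960; ACT1 exponential phase 18.560; ACT1 stationary phase 19.170
ΔCt(exponential phase) = 27.610 − 18.560 = 9.050
ΔCt(stationary phase) = 32.960 − 19.170 = 13.790
ΔΔCt = 13.790 − 9.050 = 4.740
Fold change = 2^(−4.740) = 0.0374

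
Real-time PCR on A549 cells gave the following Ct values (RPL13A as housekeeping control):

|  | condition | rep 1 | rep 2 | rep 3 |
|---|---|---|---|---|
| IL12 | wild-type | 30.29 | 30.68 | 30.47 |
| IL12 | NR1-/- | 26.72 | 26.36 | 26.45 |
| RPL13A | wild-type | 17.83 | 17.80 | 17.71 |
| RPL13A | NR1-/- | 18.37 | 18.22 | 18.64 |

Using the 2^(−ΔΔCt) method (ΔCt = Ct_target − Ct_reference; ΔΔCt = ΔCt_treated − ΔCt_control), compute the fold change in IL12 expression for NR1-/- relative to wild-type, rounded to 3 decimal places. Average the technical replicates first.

Mean Ct: IL12 wild-type 30.480; IL12 NR1-/- 26.510; RPL13A wild-type 17.780; RPL13A NR1-/- 18.410
ΔCt(wild-type) = 30.480 − 17.780 = 12.700
ΔCt(NR1-/-) = 26.510 − 18.410 = 8.100
ΔΔCt = 8.100 − 12.700 = -4.600
Fold change = 2^(−(-4.600)) = 2^4.600 = 24.2515

24.251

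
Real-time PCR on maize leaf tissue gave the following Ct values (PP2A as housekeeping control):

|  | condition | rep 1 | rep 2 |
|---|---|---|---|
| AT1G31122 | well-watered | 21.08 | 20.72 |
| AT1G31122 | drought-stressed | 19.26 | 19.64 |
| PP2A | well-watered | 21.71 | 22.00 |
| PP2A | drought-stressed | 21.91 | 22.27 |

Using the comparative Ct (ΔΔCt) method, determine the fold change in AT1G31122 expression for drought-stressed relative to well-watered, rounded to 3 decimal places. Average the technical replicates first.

3.215

Mean Ct: AT1G31122 well-watered 20.900; AT1G31122 drought-stressed 19.450; PP2A well-watered 21.855; PP2A drought-stressed 22.090
ΔCt(well-watered) = 20.900 − 21.855 = -0.955
ΔCt(drought-stressed) = 19.450 − 22.090 = -2.640
ΔΔCt = -2.640 − (-0.955) = -1.685
Fold change = 2^(−(-1.685)) = 2^1.685 = 3.2154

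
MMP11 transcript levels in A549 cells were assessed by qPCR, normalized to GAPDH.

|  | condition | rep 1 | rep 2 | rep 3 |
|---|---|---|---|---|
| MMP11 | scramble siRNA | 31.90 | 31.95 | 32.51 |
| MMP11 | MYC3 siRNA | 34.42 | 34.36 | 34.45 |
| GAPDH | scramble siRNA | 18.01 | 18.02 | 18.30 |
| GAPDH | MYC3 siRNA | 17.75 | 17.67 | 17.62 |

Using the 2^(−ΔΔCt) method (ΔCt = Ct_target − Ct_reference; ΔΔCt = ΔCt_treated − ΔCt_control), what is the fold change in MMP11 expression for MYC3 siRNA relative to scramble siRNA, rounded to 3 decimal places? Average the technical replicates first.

0.152

Mean Ct: MMP11 scramble siRNA 32.120; MMP11 MYC3 siRNA 34.410; GAPDH scramble siRNA 18.110; GAPDH MYC3 siRNA 17.680
ΔCt(scramble siRNA) = 32.120 − 18.110 = 14.010
ΔCt(MYC3 siRNA) = 34.410 − 17.680 = 16.730
ΔΔCt = 16.730 − 14.010 = 2.720
Fold change = 2^(−2.720) = 0.1518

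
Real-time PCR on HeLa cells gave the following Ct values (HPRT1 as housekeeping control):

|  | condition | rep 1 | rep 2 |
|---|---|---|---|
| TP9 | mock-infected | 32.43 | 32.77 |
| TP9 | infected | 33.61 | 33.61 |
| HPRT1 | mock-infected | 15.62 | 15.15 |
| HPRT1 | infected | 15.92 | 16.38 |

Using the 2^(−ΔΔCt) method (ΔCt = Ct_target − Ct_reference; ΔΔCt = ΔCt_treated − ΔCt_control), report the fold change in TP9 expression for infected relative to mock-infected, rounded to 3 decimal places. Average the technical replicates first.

Mean Ct: TP9 mock-infected 32.600; TP9 infected 33.610; HPRT1 mock-infected 15.385; HPRT1 infected 16.150
ΔCt(mock-infected) = 32.600 − 15.385 = 17.215
ΔCt(infected) = 33.610 − 16.150 = 17.460
ΔΔCt = 17.460 − 17.215 = 0.245
Fold change = 2^(−0.245) = 0.8438

0.844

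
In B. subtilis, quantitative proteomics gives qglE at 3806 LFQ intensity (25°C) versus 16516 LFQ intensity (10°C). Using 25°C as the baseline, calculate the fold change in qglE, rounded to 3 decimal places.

4.339

Fold change = 16516 / 3806 = 4.3395
qglE is upregulated.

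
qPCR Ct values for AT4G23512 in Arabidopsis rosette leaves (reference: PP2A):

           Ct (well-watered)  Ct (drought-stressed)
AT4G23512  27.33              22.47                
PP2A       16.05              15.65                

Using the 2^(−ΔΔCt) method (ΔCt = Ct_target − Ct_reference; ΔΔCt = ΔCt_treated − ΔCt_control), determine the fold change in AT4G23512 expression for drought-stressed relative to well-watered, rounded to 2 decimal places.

ΔCt(well-watered) = 27.330 − 16.050 = 11.280
ΔCt(drought-stressed) = 22.470 − 15.650 = 6.820
ΔΔCt = 6.820 − 11.280 = -4.460
Fold change = 2^(−(-4.460)) = 2^4.460 = 22.009

22.01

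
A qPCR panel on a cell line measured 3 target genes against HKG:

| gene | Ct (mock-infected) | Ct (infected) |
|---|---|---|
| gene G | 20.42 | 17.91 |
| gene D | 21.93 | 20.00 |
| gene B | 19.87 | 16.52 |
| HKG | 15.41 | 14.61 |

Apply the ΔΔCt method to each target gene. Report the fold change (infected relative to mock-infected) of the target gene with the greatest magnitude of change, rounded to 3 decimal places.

gene G: ΔΔCt = (17.91−14.61) − (20.42−15.41) = 3.30 − 5.01 = -1.71; fold change = 2^1.71 = 3.272
gene D: ΔΔCt = (20.00−14.61) − (21.93−15.41) = 5.39 − 6.52 = -1.13; fold change = 2^1.13 = 2.189
gene B: ΔΔCt = (16.52−14.61) − (19.87−15.41) = 1.91 − 4.46 = -2.55; fold change = 2^2.55 = 5.856
gene B has the largest |ΔΔCt| = 2.55.

5.856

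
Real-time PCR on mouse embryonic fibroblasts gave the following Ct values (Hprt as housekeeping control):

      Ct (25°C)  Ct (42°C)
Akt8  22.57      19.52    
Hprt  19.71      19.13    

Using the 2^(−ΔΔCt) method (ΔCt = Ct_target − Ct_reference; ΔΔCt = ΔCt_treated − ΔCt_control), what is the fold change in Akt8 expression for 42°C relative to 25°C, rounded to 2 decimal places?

ΔCt(25°C) = 22.570 − 19.710 = 2.860
ΔCt(42°C) = 19.520 − 19.130 = 0.390
ΔΔCt = 0.390 − 2.860 = -2.470
Fold change = 2^(−(-2.470)) = 2^2.470 = 5.540

5.54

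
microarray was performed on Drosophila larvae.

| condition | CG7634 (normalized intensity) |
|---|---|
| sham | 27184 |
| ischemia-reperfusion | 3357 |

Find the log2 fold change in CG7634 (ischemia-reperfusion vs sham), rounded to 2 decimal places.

-3.02

Fold change = 3357 / 27184 = 0.1235
log2(0.1235) = -3.018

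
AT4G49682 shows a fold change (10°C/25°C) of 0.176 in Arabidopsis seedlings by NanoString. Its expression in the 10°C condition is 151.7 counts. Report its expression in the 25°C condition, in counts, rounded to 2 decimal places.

861.93

25°C expression = 151.7 / 0.176 = 861.93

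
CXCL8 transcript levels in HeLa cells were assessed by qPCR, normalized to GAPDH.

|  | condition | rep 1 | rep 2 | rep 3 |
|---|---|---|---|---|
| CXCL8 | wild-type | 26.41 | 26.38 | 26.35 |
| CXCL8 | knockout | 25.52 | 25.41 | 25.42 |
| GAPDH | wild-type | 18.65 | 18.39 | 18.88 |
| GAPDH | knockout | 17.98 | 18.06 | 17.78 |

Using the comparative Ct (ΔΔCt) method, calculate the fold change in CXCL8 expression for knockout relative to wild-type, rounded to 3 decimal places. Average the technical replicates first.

Mean Ct: CXCL8 wild-type 26.380; CXCL8 knockout 25.450; GAPDH wild-type 18.640; GAPDH knockout 17.940
ΔCt(wild-type) = 26.380 − 18.640 = 7.740
ΔCt(knockout) = 25.450 − 17.940 = 7.510
ΔΔCt = 7.510 − 7.740 = -0.230
Fold change = 2^(−(-0.230)) = 2^0.230 = 1.1728

1.173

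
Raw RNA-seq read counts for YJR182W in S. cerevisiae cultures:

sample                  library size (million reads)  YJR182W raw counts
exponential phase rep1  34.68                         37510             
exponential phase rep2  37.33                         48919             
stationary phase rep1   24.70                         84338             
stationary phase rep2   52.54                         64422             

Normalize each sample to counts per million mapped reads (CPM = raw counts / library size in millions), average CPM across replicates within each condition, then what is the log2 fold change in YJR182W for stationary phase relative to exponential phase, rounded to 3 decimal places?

CPM(exponential phase rep1) = 37510 / 34.68 = 1081.6032
CPM(exponential phase rep2) = 48919 / 37.33 = 1310.4474
CPM(stationary phase rep1) = 84338 / 24.70 = 3414.4939
CPM(stationary phase rep2) = 64422 / 52.54 = 1226.1515
mean CPM(exponential phase) = 1196.0253; mean CPM(stationary phase) = 2320.3227
Fold change = 2320.3227 / 1196.0253 = 1.94003
log2(1.94003) = 0.9561

0.956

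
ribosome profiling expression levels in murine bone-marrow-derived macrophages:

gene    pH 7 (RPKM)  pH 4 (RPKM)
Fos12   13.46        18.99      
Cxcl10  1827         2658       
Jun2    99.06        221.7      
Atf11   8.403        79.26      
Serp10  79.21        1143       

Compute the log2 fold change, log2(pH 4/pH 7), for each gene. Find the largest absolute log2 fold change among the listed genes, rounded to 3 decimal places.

3.851

log2(18.99/13.46) = 0.497  (Fos12)
log2(2658/1827) = 0.541  (Cxcl10)
log2(221.7/99.06) = 1.162  (Jun2)
log2(79.26/8.403) = 3.238  (Atf11)
log2(1143/79.21) = 3.851  (Serp10)
The largest magnitude belongs to Serp10.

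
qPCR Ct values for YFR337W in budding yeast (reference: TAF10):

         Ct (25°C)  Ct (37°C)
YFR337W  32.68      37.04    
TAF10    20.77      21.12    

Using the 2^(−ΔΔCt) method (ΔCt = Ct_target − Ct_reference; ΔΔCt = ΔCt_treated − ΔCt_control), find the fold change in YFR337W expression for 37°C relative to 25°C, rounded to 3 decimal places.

0.062

ΔCt(25°C) = 32.680 − 20.770 = 11.910
ΔCt(37°C) = 37.040 − 21.120 = 15.920
ΔΔCt = 15.920 − 11.910 = 4.010
Fold change = 2^(−4.010) = 0.0621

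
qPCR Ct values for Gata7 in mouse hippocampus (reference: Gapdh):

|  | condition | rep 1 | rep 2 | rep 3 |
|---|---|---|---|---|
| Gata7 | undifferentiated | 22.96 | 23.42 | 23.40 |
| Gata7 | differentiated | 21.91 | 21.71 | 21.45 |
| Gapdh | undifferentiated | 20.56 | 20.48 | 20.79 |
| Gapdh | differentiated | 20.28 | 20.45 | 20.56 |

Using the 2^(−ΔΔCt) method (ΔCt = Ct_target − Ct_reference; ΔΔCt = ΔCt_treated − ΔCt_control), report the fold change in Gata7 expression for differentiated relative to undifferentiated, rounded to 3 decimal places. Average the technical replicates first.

Mean Ct: Gata7 undifferentiated 23.260; Gata7 differentiated 21.690; Gapdh undifferentiated 20.610; Gapdh differentiated 20.430
ΔCt(undifferentiated) = 23.260 − 20.610 = 2.650
ΔCt(differentiated) = 21.690 − 20.430 = 1.260
ΔΔCt = 1.260 − 2.650 = -1.390
Fold change = 2^(−(-1.390)) = 2^1.390 = 2.6208

2.621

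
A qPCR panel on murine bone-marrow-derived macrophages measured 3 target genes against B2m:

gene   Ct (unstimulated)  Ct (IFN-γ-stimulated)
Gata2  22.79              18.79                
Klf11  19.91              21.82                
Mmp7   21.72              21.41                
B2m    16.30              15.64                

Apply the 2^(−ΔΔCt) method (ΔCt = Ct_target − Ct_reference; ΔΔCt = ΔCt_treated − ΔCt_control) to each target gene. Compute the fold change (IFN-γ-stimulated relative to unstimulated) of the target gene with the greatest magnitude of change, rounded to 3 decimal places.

Gata2: ΔΔCt = (18.79−15.64) − (22.79−16.30) = 3.15 − 6.49 = -3.34; fold change = 2^3.34 = 10.126
Klf11: ΔΔCt = (21.82−15.64) − (19.91−16.30) = 6.18 − 3.61 = 2.57; fold change = 2^-2.57 = 0.168
Mmp7: ΔΔCt = (21.41−15.64) − (21.72−16.30) = 5.77 − 5.42 = 0.35; fold change = 2^-0.35 = 0.785
Gata2 has the largest |ΔΔCt| = 3.34.

10.126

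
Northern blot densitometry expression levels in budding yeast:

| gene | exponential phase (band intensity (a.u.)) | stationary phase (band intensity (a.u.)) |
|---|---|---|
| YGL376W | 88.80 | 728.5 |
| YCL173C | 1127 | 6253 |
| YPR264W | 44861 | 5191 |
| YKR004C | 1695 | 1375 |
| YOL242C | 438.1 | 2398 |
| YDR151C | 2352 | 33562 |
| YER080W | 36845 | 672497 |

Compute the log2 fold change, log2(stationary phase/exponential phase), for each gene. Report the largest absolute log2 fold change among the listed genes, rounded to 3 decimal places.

log2(728.5/88.80) = 3.036  (YGL376W)
log2(6253/1127) = 2.472  (YCL173C)
log2(5191/44861) = -3.111  (YPR264W)
log2(1375/1695) = -0.302  (YKR004C)
log2(2398/438.1) = 2.452  (YOL242C)
log2(33562/2352) = 3.835  (YDR151C)
log2(672497/36845) = 4.190  (YER080W)
The largest magnitude belongs to YER080W.

4.190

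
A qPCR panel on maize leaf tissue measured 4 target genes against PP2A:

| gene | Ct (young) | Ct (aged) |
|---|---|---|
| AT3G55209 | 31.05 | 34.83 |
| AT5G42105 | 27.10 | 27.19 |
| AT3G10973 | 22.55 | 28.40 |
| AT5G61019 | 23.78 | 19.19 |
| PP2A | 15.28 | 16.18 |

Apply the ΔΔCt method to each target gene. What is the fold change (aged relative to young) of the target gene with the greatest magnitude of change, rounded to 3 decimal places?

AT3G55209: ΔΔCt = (34.83−16.18) − (31.05−15.28) = 18.65 − 15.77 = 2.88; fold change = 2^-2.88 = 0.136
AT5G42105: ΔΔCt = (27.19−16.18) − (27.10−15.28) = 11.01 − 11.82 = -0.81; fold change = 2^0.81 = 1.753
AT3G10973: ΔΔCt = (28.40−16.18) − (22.55−15.28) = 12.22 − 7.27 = 4.95; fold change = 2^-4.95 = 0.032
AT5G61019: ΔΔCt = (19.19−16.18) − (23.78−15.28) = 3.01 − 8.50 = -5.49; fold change = 2^5.49 = 44.942
AT5G61019 has the largest |ΔΔCt| = 5.49.

44.942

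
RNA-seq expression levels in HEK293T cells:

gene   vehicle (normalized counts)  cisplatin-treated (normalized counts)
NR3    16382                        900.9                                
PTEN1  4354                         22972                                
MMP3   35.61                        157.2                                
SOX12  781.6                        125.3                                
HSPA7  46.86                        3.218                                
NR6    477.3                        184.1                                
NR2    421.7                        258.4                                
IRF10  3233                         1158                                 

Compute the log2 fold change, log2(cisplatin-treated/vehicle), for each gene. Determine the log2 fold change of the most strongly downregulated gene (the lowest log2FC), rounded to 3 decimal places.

-4.185

log2(900.9/16382) = -4.185  (NR3)
log2(22972/4354) = 2.399  (PTEN1)
log2(157.2/35.61) = 2.142  (MMP3)
log2(125.3/781.6) = -2.641  (SOX12)
log2(3.218/46.86) = -3.864  (HSPA7)
log2(184.1/477.3) = -1.374  (NR6)
log2(258.4/421.7) = -0.707  (NR2)
log2(1158/3233) = -1.481  (IRF10)
NR3 is most strongly downregulated.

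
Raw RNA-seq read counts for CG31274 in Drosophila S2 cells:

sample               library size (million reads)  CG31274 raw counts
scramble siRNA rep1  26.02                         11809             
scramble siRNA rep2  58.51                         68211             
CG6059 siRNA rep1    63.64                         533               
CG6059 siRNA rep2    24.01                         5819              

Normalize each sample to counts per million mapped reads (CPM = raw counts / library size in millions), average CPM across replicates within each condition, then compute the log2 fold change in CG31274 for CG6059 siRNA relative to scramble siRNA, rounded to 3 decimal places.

-2.691

CPM(scramble siRNA rep1) = 11809 / 26.02 = 453.8432
CPM(scramble siRNA rep2) = 68211 / 58.51 = 1165.8007
CPM(CG6059 siRNA rep1) = 533 / 63.64 = 8.3752
CPM(CG6059 siRNA rep2) = 5819 / 24.01 = 242.3574
mean CPM(scramble siRNA) = 809.8220; mean CPM(CG6059 siRNA) = 125.3663
Fold change = 125.3663 / 809.8220 = 0.15481
log2(0.15481) = -2.6915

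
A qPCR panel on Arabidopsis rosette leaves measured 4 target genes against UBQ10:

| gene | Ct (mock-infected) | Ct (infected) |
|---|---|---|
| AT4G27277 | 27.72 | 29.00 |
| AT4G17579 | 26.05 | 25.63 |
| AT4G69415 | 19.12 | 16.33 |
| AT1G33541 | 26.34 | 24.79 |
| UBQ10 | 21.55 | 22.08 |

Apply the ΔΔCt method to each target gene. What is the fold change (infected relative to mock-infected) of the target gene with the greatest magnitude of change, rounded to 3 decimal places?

9.987

AT4G27277: ΔΔCt = (29.00−22.08) − (27.72−21.55) = 6.92 − 6.17 = 0.75; fold change = 2^-0.75 = 0.595
AT4G17579: ΔΔCt = (25.63−22.08) − (26.05−21.55) = 3.55 − 4.50 = -0.95; fold change = 2^0.95 = 1.932
AT4G69415: ΔΔCt = (16.33−22.08) − (19.12−21.55) = -5.75 − (-2.43) = -3.32; fold change = 2^3.32 = 9.987
AT1G33541: ΔΔCt = (24.79−22.08) − (26.34−21.55) = 2.71 − 4.79 = -2.08; fold change = 2^2.08 = 4.228
AT4G69415 has the largest |ΔΔCt| = 3.32.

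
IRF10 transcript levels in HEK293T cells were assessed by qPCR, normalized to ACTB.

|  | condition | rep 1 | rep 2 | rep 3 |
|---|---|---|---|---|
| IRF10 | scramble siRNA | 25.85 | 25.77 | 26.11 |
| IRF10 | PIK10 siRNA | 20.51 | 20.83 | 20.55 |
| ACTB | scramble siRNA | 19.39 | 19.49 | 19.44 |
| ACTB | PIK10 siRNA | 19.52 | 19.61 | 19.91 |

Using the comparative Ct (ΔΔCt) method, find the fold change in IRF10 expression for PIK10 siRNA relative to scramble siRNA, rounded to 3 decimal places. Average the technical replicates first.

Mean Ct: IRF10 scramble siRNA 25.910; IRF10 PIK10 siRNA 20.630; ACTB scramble siRNA 19.440; ACTB PIK10 siRNA 19.680
ΔCt(scramble siRNA) = 25.910 − 19.440 = 6.470
ΔCt(PIK10 siRNA) = 20.630 − 19.680 = 0.950
ΔΔCt = 0.950 − 6.470 = -5.520
Fold change = 2^(−(-5.520)) = 2^5.520 = 45.8866

45.887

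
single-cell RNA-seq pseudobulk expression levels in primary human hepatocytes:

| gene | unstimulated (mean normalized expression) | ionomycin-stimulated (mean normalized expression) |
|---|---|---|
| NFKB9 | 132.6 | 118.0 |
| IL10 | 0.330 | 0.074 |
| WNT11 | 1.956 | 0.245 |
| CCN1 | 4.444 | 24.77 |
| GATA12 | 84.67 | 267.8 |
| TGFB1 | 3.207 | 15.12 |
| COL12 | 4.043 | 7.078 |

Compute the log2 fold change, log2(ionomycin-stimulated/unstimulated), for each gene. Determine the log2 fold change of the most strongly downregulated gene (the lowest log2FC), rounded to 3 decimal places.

log2(118.0/132.6) = -0.168  (NFKB9)
log2(0.074/0.330) = -2.157  (IL10)
log2(0.245/1.956) = -2.997  (WNT11)
log2(24.77/4.444) = 2.479  (CCN1)
log2(267.8/84.67) = 1.661  (GATA12)
log2(15.12/3.207) = 2.237  (TGFB1)
log2(7.078/4.043) = 0.808  (COL12)
WNT11 is most strongly downregulated.

-2.997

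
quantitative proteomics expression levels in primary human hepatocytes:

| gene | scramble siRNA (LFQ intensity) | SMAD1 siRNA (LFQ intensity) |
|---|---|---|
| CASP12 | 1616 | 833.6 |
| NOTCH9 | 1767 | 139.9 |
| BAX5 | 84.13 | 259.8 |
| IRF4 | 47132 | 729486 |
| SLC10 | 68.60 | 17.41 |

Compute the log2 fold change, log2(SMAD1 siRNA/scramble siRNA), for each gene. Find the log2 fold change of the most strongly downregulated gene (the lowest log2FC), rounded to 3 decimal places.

log2(833.6/1616) = -0.955  (CASP12)
log2(139.9/1767) = -3.659  (NOTCH9)
log2(259.8/84.13) = 1.627  (BAX5)
log2(729486/47132) = 3.952  (IRF4)
log2(17.41/68.60) = -1.978  (SLC10)
NOTCH9 is most strongly downregulated.

-3.659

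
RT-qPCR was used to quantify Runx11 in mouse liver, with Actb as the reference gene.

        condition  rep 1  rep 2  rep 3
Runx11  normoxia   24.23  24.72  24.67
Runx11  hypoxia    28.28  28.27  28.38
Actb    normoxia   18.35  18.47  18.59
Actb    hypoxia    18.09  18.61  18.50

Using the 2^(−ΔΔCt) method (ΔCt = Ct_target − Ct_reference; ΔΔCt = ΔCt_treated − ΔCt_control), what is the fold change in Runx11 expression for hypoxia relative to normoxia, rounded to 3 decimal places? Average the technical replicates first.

0.070

Mean Ct: Runx11 normoxia 24.540; Runx11 hypoxia 28.310; Actb normoxia 18.470; Actb hypoxia 18.400
ΔCt(normoxia) = 24.540 − 18.470 = 6.070
ΔCt(hypoxia) = 28.310 − 18.400 = 9.910
ΔΔCt = 9.910 − 6.070 = 3.840
Fold change = 2^(−3.840) = 0.0698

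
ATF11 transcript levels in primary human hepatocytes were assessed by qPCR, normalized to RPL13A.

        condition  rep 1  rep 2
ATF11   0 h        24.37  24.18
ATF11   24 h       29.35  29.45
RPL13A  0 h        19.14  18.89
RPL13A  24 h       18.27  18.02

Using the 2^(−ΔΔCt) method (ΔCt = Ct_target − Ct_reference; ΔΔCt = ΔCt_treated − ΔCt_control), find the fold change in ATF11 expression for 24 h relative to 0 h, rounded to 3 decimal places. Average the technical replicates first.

Mean Ct: ATF11 0 h 24.275; ATF11 24 h 29.400; RPL13A 0 h 19.015; RPL13A 24 h 18.145
ΔCt(0 h) = 24.275 − 19.015 = 5.260
ΔCt(24 h) = 29.400 − 18.145 = 11.255
ΔΔCt = 11.255 − 5.260 = 5.995
Fold change = 2^(−5.995) = 0.0157

0.016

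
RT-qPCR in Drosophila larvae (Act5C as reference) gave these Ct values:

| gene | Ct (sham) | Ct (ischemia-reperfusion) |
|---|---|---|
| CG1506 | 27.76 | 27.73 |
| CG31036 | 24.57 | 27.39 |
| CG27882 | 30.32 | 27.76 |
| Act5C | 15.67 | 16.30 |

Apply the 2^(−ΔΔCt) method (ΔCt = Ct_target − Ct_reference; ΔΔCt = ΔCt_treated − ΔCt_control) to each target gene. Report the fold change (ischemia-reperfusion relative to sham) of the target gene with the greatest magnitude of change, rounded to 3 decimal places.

9.126

CG1506: ΔΔCt = (27.73−16.30) − (27.76−15.67) = 11.43 − 12.09 = -0.66; fold change = 2^0.66 = 1.580
CG31036: ΔΔCt = (27.39−16.30) − (24.57−15.67) = 11.09 − 8.90 = 2.19; fold change = 2^-2.19 = 0.219
CG27882: ΔΔCt = (27.76−16.30) − (30.32−15.67) = 11.46 − 14.65 = -3.19; fold change = 2^3.19 = 9.126
CG27882 has the largest |ΔΔCt| = 3.19.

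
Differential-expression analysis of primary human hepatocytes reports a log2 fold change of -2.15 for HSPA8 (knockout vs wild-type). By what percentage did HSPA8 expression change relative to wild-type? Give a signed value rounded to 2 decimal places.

-77.47%

Fold change = 2^(-2.15) = 0.2253
Percent change = (FC − 1) × 100% = (0.2253 − 1) × 100 = -77.47%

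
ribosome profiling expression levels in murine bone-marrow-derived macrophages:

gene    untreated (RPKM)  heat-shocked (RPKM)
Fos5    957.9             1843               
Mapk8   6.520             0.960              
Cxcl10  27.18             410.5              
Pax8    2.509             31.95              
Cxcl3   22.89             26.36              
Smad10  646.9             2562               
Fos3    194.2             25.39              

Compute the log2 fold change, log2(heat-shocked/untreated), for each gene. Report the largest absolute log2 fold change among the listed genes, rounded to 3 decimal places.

3.917

log2(1843/957.9) = 0.944  (Fos5)
log2(0.960/6.520) = -2.764  (Mapk8)
log2(410.5/27.18) = 3.917  (Cxcl10)
log2(31.95/2.509) = 3.671  (Pax8)
log2(26.36/22.89) = 0.204  (Cxcl3)
log2(2562/646.9) = 1.986  (Smad10)
log2(25.39/194.2) = -2.935  (Fos3)
The largest magnitude belongs to Cxcl10.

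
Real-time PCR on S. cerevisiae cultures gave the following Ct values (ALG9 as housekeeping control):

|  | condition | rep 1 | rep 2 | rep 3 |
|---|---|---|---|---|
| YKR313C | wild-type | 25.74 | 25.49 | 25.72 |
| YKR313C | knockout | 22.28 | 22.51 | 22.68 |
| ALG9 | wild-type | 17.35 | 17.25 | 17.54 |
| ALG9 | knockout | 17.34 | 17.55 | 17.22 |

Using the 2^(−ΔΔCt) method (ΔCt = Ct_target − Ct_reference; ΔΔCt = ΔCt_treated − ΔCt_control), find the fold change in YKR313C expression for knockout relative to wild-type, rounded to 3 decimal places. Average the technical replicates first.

Mean Ct: YKR313C wild-type 25.650; YKR313C knockout 22.490; ALG9 wild-type 17.380; ALG9 knockout 17.370
ΔCt(wild-type) = 25.650 − 17.380 = 8.270
ΔCt(knockout) = 22.490 − 17.370 = 5.120
ΔΔCt = 5.120 − 8.270 = -3.150
Fold change = 2^(−(-3.150)) = 2^3.150 = 8.8766

8.877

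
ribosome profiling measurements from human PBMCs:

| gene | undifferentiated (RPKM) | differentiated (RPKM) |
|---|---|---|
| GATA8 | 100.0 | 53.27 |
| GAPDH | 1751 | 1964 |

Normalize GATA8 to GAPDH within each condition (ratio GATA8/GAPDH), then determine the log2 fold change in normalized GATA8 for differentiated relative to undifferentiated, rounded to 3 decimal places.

-1.074

GATA8/GAPDH (undifferentiated) = 100.0 / 1751 = 0.05711
GATA8/GAPDH (differentiated) = 53.27 / 1964 = 0.027123
Fold change = 0.027123 / 0.05711 = 0.4749
log2(0.4749) = -1.0742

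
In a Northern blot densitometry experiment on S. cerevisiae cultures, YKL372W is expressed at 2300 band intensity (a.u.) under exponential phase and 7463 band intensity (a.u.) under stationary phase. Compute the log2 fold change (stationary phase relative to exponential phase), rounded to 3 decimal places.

Fold change = 7463 / 2300 = 3.2448
log2(3.2448) = 1.6981

1.698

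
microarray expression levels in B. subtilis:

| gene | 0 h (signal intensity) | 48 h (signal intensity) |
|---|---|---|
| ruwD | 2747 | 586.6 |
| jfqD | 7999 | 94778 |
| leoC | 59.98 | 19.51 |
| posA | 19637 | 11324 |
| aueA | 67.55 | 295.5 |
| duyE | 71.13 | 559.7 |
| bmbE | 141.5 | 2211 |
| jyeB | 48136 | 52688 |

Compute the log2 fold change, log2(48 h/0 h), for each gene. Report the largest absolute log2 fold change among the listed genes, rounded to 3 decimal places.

3.966

log2(586.6/2747) = -2.227  (ruwD)
log2(94778/7999) = 3.567  (jfqD)
log2(19.51/59.98) = -1.620  (leoC)
log2(11324/19637) = -0.794  (posA)
log2(295.5/67.55) = 2.129  (aueA)
log2(559.7/71.13) = 2.976  (duyE)
log2(2211/141.5) = 3.966  (bmbE)
log2(52688/48136) = 0.130  (jyeB)
The largest magnitude belongs to bmbE.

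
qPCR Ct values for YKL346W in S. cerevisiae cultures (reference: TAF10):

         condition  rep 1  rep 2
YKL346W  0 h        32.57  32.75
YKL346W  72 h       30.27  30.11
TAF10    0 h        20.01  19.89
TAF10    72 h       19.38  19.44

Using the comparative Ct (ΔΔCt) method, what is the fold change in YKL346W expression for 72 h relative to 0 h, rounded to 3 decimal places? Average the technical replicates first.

3.811

Mean Ct: YKL346W 0 h 32.660; YKL346W 72 h 30.190; TAF10 0 h 19.950; TAF10 72 h 19.410
ΔCt(0 h) = 32.660 − 19.950 = 12.710
ΔCt(72 h) = 30.190 − 19.410 = 10.780
ΔΔCt = 10.780 − 12.710 = -1.930
Fold change = 2^(−(-1.930)) = 2^1.930 = 3.8106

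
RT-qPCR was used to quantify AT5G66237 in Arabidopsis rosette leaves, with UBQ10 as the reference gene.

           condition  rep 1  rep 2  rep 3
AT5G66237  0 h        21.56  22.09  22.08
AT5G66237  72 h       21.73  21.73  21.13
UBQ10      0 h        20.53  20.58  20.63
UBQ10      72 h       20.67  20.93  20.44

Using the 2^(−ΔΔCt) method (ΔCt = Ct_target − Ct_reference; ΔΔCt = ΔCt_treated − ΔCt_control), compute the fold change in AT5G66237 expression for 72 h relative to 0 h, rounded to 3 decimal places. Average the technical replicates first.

Mean Ct: AT5G66237 0 h 21.910; AT5G66237 72 h 21.530; UBQ10 0 h 20.580; UBQ10 72 h 20.680
ΔCt(0 h) = 21.910 − 20.580 = 1.330
ΔCt(72 h) = 21.530 − 20.680 = 0.850
ΔΔCt = 0.850 − 1.330 = -0.480
Fold change = 2^(−(-0.480)) = 2^0.480 = 1.3947

1.395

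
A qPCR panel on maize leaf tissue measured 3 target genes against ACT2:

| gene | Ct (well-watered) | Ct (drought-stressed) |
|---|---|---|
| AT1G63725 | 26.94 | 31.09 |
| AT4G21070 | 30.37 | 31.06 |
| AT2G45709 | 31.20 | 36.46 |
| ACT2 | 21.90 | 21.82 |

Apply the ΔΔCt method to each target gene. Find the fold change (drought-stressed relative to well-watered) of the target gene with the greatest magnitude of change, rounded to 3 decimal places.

AT1G63725: ΔΔCt = (31.09−21.82) − (26.94−21.90) = 9.27 − 5.04 = 4.23; fold change = 2^-4.23 = 0.053
AT4G21070: ΔΔCt = (31.06−21.82) − (30.37−21.90) = 9.24 − 8.47 = 0.77; fold change = 2^-0.77 = 0.586
AT2G45709: ΔΔCt = (36.46−21.82) − (31.20−21.90) = 14.64 − 9.30 = 5.34; fold change = 2^-5.34 = 0.025
AT2G45709 has the largest |ΔΔCt| = 5.34.

0.025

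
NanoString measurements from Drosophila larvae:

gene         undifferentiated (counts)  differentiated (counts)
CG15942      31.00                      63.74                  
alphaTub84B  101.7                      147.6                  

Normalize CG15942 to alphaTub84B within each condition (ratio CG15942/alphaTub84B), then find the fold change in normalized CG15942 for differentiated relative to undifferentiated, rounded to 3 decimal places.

CG15942/alphaTub84B (undifferentiated) = 31.00 / 101.7 = 0.30482
CG15942/alphaTub84B (differentiated) = 63.74 / 147.6 = 0.43184
Fold change = 0.43184 / 0.30482 = 1.4167

1.417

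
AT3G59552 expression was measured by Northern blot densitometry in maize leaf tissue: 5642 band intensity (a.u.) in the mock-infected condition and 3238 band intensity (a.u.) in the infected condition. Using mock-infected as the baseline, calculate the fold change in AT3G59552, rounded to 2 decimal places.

Fold change = 3238 / 5642 = 0.574
AT3G59552 is downregulated.

0.57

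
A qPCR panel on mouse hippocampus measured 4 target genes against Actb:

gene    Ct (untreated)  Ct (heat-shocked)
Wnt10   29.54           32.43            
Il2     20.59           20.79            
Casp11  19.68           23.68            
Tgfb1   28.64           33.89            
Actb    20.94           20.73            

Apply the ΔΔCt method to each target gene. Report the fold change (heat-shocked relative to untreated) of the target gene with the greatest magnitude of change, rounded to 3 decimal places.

Wnt10: ΔΔCt = (32.43−20.73) − (29.54−20.94) = 11.70 − 8.60 = 3.10; fold change = 2^-3.10 = 0.117
Il2: ΔΔCt = (20.79−20.73) − (20.59−20.94) = 0.06 − (-0.35) = 0.41; fold change = 2^-0.41 = 0.753
Casp11: ΔΔCt = (23.68−20.73) − (19.68−20.94) = 2.95 − (-1.26) = 4.21; fold change = 2^-4.21 = 0.054
Tgfb1: ΔΔCt = (33.89−20.73) − (28.64−20.94) = 13.16 − 7.70 = 5.46; fold change = 2^-5.46 = 0.023
Tgfb1 has the largest |ΔΔCt| = 5.46.

0.023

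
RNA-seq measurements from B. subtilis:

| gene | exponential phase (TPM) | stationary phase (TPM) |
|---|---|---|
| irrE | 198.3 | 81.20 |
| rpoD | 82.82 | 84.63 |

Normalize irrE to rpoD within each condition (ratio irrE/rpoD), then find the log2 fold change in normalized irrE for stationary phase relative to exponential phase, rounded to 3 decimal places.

irrE/rpoD (exponential phase) = 198.3 / 82.82 = 2.3943
irrE/rpoD (stationary phase) = 81.20 / 84.63 = 0.95947
Fold change = 0.95947 / 2.3943 = 0.4007
log2(0.4007) = -1.3193

-1.319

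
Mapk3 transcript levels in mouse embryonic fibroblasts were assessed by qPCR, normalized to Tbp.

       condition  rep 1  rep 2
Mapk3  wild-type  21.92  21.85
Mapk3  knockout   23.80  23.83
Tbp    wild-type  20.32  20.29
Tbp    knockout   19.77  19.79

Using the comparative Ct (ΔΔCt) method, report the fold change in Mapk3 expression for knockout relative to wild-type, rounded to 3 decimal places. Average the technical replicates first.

0.182

Mean Ct: Mapk3 wild-type 21.885; Mapk3 knockout 23.815; Tbp wild-type 20.305; Tbp knockout 19.780
ΔCt(wild-type) = 21.885 − 20.305 = 1.580
ΔCt(knockout) = 23.815 − 19.780 = 4.035
ΔΔCt = 4.035 − 1.580 = 2.455
Fold change = 2^(−2.455) = 0.1824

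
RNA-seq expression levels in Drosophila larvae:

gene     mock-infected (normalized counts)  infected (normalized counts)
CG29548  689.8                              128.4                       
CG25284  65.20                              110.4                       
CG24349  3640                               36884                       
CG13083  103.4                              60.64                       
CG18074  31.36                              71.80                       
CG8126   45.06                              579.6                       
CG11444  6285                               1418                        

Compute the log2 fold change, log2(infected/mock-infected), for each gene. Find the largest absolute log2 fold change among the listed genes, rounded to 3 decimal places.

3.685

log2(128.4/689.8) = -2.426  (CG29548)
log2(110.4/65.20) = 0.760  (CG25284)
log2(36884/3640) = 3.341  (CG24349)
log2(60.64/103.4) = -0.770  (CG13083)
log2(71.80/31.36) = 1.195  (CG18074)
log2(579.6/45.06) = 3.685  (CG8126)
log2(1418/6285) = -2.148  (CG11444)
The largest magnitude belongs to CG8126.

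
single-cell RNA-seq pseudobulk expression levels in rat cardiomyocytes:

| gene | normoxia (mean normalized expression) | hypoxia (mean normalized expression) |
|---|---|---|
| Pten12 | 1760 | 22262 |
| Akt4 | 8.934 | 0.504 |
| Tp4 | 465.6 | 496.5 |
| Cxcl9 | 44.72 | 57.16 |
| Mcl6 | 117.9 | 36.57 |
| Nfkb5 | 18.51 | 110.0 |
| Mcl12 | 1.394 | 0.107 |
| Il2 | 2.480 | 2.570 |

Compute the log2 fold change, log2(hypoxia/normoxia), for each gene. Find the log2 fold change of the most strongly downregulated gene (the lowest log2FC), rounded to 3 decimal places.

log2(22262/1760) = 3.661  (Pten12)
log2(0.504/8.934) = -4.148  (Akt4)
log2(496.5/465.6) = 0.093  (Tp4)
log2(57.16/44.72) = 0.354  (Cxcl9)
log2(36.57/117.9) = -1.689  (Mcl6)
log2(110.0/18.51) = 2.571  (Nfkb5)
log2(0.107/1.394) = -3.704  (Mcl12)
log2(2.570/2.480) = 0.051  (Il2)
Akt4 is most strongly downregulated.

-4.148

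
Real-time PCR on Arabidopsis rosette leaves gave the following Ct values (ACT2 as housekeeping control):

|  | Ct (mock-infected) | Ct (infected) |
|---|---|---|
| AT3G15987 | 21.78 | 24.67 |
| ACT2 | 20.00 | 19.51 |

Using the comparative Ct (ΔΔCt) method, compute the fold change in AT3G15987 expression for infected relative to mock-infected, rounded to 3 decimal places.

0.096

ΔCt(mock-infected) = 21.780 − 20.000 = 1.780
ΔCt(infected) = 24.670 − 19.510 = 5.160
ΔΔCt = 5.160 − 1.780 = 3.380
Fold change = 2^(−3.380) = 0.0961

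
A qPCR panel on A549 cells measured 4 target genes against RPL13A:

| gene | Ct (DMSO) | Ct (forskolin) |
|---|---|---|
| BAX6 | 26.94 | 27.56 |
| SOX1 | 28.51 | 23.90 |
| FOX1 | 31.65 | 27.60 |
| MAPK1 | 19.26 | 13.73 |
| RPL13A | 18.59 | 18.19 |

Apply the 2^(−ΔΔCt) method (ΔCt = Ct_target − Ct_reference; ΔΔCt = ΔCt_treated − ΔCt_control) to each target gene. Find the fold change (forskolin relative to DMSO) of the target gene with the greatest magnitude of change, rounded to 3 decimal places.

35.017

BAX6: ΔΔCt = (27.56−18.19) − (26.94−18.59) = 9.37 − 8.35 = 1.02; fold change = 2^-1.02 = 0.493
SOX1: ΔΔCt = (23.90−18.19) − (28.51−18.59) = 5.71 − 9.92 = -4.21; fold change = 2^4.21 = 18.507
FOX1: ΔΔCt = (27.60−18.19) − (31.65−18.59) = 9.41 − 13.06 = -3.65; fold change = 2^3.65 = 12.553
MAPK1: ΔΔCt = (13.73−18.19) − (19.26−18.59) = -4.46 − 0.67 = -5.13; fold change = 2^5.13 = 35.017
MAPK1 has the largest |ΔΔCt| = 5.13.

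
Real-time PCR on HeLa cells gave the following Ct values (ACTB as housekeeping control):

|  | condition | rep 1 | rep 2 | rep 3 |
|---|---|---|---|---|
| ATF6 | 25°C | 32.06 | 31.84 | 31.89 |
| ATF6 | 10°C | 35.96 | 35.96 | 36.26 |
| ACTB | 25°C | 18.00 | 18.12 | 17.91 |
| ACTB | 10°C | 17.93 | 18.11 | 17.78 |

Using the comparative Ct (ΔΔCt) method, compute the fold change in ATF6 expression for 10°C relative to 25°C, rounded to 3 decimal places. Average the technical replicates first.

Mean Ct: ATF6 25°C 31.930; ATF6 10°C 36.060; ACTB 25°C 18.010; ACTB 10°C 17.940
ΔCt(25°C) = 31.930 − 18.010 = 13.920
ΔCt(10°C) = 36.060 − 17.940 = 18.120
ΔΔCt = 18.120 − 13.920 = 4.200
Fold change = 2^(−4.200) = 0.0544

0.054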